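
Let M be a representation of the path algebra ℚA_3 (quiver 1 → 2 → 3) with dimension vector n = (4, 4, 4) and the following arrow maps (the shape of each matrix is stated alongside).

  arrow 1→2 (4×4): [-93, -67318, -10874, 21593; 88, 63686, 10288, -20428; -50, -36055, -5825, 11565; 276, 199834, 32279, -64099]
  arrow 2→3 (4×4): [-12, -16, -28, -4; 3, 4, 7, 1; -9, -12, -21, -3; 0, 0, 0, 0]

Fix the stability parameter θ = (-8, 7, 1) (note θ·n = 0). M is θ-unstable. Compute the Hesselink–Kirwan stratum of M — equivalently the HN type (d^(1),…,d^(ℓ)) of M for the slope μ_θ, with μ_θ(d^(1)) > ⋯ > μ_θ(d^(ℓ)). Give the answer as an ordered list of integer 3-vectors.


Via rank(M_{q-1}∘⋯∘M_p): M ≅ I[1,1], I[1,2]^2, I[1,3], I[2,2], I[3,3]^3.
μ_θ-semistable layers: μ^(1)=7; μ^(2)=4; μ^(3)=1; μ^(4)=-8

((0, 3, 0); (0, 1, 1); (0, 0, 3); (4, 0, 0))


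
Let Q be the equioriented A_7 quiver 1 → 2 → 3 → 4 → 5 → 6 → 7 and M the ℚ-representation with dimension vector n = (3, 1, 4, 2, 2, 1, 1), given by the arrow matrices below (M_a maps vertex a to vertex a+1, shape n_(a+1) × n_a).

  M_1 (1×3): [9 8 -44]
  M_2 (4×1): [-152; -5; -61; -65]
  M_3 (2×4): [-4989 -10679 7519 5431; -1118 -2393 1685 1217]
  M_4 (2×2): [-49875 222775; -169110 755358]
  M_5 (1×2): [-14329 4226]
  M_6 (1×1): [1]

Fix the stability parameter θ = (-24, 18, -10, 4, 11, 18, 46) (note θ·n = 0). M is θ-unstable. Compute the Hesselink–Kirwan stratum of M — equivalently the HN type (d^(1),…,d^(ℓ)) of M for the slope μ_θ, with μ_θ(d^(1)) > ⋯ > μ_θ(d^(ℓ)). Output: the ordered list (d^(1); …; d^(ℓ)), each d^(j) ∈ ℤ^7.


Via rank(M_{q-1}∘⋯∘M_p): M ≅ I[1,1]^2, I[1,7], I[3,3]^2, I[3,4], I[5,5].
μ_θ-semistable layers: μ^(1)=46; μ^(2)=18; μ^(3)=11; μ^(4)=4; μ^(5)=-10; μ^(6)=-24

((0, 0, 0, 0, 0, 0, 1); (0, 0, 0, 0, 0, 1, 0); (0, 0, 0, 0, 2, 0, 0); (0, 1, 1, 2, 0, 0, 0); (0, 0, 3, 0, 0, 0, 0); (3, 0, 0, 0, 0, 0, 0))


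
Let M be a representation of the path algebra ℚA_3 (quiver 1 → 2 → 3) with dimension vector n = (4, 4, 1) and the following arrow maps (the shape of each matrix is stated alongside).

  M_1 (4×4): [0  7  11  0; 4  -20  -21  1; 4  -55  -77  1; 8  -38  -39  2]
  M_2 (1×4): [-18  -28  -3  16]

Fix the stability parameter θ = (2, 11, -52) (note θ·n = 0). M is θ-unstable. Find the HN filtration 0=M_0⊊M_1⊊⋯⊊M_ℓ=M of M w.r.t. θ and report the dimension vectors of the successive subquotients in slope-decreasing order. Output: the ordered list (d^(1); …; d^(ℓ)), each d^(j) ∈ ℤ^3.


Via rank(M_{q-1}∘⋯∘M_p): M ≅ I[1,1], I[1,2]^2, I[1,3], I[2,2].
μ_θ-semistable layers: μ^(1)=11; μ^(2)=2; μ^(3)=-13

((0, 3, 0); (3, 0, 0); (1, 1, 1))


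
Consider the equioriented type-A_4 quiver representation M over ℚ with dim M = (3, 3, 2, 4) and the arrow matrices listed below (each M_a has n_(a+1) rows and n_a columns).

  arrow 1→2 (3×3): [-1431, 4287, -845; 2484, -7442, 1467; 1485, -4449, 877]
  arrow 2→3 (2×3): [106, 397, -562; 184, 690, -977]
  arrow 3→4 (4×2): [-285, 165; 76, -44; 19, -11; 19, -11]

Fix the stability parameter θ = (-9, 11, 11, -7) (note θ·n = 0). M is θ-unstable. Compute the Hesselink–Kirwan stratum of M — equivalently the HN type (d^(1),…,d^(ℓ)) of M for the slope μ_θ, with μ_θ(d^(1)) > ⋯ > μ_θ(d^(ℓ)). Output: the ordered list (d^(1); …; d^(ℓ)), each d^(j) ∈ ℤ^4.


Barcode: M ≅ I[1,1], I[1,3], I[1,4], I[2,2], I[4,4]^3. HN layers by μ_θ (4 steps, strictly decreasing):
  μ^(1)=11; μ^(2)=5; μ^(3)=-7; μ^(4)=-9

((0, 2, 1, 0); (0, 1, 1, 1); (0, 0, 0, 3); (3, 0, 0, 0))


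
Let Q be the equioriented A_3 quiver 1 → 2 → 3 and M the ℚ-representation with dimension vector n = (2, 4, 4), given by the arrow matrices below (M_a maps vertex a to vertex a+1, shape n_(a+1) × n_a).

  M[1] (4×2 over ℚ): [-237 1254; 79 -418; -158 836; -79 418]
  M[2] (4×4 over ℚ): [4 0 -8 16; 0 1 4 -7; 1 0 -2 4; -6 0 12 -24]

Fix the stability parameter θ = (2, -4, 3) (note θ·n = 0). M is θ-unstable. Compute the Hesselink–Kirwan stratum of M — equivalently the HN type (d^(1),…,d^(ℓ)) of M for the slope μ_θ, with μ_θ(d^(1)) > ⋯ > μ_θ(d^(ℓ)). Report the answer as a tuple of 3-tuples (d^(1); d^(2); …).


Barcode: M ≅ I[1,1], I[1,3], I[2,2]^2, I[2,3], I[3,3]^2. HN layers by μ_θ (4 steps, strictly decreasing):
  μ^(1)=3; μ^(2)=2; μ^(3)=-1; μ^(4)=-4

((0, 0, 4); (1, 0, 0); (1, 1, 0); (0, 3, 0))


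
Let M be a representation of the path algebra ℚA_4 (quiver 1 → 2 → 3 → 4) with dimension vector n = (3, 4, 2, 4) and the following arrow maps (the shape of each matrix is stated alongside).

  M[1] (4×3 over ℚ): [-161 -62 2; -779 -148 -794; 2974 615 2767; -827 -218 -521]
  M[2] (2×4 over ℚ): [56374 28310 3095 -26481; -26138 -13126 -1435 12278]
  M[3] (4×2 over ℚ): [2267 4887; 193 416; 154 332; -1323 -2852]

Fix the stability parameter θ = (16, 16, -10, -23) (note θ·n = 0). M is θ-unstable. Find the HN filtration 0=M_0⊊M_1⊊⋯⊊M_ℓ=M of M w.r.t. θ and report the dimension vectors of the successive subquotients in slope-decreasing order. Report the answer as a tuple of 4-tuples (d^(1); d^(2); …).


Barcode: M ≅ I[1,2], I[1,4]^2, I[2,2], I[4,4]^2. HN layers by μ_θ (3 steps, strictly decreasing):
  μ^(1)=16; μ^(2)=-1/4; μ^(3)=-23

((1, 2, 0, 0); (2, 2, 2, 2); (0, 0, 0, 2))


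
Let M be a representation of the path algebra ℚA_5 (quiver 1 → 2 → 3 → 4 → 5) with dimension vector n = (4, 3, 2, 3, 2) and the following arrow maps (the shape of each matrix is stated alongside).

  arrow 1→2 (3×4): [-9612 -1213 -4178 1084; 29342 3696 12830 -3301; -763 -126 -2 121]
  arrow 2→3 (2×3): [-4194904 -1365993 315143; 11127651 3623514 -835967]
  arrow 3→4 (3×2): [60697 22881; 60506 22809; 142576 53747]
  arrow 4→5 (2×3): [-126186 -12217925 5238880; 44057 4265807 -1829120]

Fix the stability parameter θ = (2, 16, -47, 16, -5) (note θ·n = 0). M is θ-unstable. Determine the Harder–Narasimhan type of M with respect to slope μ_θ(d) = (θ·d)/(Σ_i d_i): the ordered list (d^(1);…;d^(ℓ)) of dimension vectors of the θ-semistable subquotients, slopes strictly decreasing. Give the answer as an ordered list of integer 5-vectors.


Via rank(M_{q-1}∘⋯∘M_p): M ≅ I[1,1], I[1,2], I[1,5]^2, I[4,4].
μ_θ-semistable layers: μ^(1)=16; μ^(2)=11/2; μ^(3)=2; μ^(4)=-29/3

((0, 1, 0, 1, 0); (0, 0, 0, 2, 2); (2, 0, 0, 0, 0); (2, 2, 2, 0, 0))


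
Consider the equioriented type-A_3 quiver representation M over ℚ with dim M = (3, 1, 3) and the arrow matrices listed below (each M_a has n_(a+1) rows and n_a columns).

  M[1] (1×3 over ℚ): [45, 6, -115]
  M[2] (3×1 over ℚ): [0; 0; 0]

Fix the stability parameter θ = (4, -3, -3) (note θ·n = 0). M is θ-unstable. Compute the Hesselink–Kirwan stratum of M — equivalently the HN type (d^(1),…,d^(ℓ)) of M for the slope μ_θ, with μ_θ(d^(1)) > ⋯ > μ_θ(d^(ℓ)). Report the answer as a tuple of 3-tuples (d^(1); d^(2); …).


Via rank(M_{q-1}∘⋯∘M_p): M ≅ I[1,1]^2, I[1,2], I[3,3]^3.
μ_θ-semistable layers: μ^(1)=4; μ^(2)=1/2; μ^(3)=-3

((2, 0, 0); (1, 1, 0); (0, 0, 3))


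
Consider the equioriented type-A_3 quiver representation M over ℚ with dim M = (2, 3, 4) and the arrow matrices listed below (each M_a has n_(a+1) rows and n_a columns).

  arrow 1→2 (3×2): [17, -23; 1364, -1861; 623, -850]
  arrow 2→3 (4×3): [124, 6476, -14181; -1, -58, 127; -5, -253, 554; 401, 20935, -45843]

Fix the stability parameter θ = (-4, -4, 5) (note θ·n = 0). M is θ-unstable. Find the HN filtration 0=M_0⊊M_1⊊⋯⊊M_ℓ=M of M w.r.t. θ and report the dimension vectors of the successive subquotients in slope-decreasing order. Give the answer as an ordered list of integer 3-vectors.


Interval decomposition of M: I[1,3]^2, I[2,3], I[3,3].
HN type (ℓ=2): μ^(1)=5; μ^(2)=-4

((0, 0, 4); (2, 3, 0))


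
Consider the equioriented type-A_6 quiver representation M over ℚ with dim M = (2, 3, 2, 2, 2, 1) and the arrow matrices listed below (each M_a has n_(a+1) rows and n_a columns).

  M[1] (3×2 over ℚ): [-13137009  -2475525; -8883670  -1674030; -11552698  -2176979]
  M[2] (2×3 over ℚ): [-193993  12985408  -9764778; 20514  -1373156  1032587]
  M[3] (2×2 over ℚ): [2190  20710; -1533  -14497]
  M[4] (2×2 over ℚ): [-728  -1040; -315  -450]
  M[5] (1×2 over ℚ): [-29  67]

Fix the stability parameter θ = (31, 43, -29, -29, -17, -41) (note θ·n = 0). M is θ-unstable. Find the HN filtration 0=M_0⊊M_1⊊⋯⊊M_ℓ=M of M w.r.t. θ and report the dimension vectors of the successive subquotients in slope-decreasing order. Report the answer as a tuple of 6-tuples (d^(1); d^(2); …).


Via rank(M_{q-1}∘⋯∘M_p): M ≅ I[1,3], I[1,4], I[2,2], I[4,6], I[5,5].
μ_θ-semistable layers: μ^(1)=43; μ^(2)=15; μ^(3)=4; μ^(4)=-17; μ^(5)=-29

((0, 1, 0, 0, 0, 0); (1, 1, 1, 0, 0, 0); (1, 1, 1, 1, 0, 0); (0, 0, 0, 0, 1, 0); (0, 0, 0, 1, 1, 1))


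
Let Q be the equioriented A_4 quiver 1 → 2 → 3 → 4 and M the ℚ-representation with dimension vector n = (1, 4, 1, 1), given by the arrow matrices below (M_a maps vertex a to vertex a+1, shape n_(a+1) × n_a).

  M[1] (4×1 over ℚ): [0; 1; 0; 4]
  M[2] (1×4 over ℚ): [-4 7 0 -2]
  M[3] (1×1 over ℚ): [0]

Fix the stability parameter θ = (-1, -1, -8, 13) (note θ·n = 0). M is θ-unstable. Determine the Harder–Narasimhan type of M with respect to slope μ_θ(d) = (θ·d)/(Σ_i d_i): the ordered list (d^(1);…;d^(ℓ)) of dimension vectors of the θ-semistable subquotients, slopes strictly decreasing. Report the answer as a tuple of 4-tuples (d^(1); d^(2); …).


Interval decomposition of M: I[1,3], I[2,2]^3, I[4,4].
HN type (ℓ=3): μ^(1)=13; μ^(2)=-1; μ^(3)=-10/3

((0, 0, 0, 1); (0, 3, 0, 0); (1, 1, 1, 0))


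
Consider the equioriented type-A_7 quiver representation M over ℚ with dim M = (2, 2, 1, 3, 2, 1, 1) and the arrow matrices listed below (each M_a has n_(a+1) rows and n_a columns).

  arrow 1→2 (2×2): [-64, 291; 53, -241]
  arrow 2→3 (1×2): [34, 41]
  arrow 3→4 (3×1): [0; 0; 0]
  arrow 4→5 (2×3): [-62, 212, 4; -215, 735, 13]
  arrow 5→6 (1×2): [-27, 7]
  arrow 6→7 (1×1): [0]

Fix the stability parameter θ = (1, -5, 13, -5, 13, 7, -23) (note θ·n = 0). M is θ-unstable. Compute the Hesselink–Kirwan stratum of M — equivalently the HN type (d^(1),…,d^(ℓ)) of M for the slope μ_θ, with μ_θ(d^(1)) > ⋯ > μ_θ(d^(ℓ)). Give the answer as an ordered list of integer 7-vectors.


Barcode: M ≅ I[1,2], I[1,3], I[4,4], I[4,5], I[4,6], I[7,7]. HN layers by μ_θ (5 steps, strictly decreasing):
  μ^(1)=13; μ^(2)=10; μ^(3)=-2; μ^(4)=-5; μ^(5)=-23

((0, 0, 1, 0, 1, 0, 0); (0, 0, 0, 0, 1, 1, 0); (2, 2, 0, 0, 0, 0, 0); (0, 0, 0, 3, 0, 0, 0); (0, 0, 0, 0, 0, 0, 1))


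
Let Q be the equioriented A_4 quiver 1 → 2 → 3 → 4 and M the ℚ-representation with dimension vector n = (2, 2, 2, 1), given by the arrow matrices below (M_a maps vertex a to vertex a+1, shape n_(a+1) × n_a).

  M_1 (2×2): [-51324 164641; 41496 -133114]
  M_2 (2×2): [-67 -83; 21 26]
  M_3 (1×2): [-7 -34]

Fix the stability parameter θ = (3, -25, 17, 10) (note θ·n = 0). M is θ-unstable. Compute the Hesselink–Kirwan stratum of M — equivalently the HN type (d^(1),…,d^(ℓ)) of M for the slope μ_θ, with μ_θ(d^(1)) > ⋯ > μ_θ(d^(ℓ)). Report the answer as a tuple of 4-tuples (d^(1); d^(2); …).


Barcode: M ≅ I[1,1], I[1,4], I[2,3]. HN layers by μ_θ (5 steps, strictly decreasing):
  μ^(1)=17; μ^(2)=27/2; μ^(3)=3; μ^(4)=-11; μ^(5)=-25

((0, 0, 1, 0); (0, 0, 1, 1); (1, 0, 0, 0); (1, 1, 0, 0); (0, 1, 0, 0))


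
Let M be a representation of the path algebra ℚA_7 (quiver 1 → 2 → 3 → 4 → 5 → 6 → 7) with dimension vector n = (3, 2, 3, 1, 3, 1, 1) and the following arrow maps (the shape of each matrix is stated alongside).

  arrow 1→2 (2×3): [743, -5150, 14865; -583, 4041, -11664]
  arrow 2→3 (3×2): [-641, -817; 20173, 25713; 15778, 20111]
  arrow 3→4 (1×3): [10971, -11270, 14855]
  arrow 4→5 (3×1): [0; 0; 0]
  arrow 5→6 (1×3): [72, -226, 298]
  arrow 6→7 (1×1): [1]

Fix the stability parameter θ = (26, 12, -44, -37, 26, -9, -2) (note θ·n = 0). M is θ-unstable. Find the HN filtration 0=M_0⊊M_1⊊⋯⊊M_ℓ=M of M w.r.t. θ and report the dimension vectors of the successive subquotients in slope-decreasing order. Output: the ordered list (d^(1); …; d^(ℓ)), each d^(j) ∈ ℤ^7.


Barcode: M ≅ I[1,1], I[1,3], I[1,4], I[3,3], I[5,5]^2, I[5,7]. HN layers by μ_θ (5 steps, strictly decreasing):
  μ^(1)=26; μ^(2)=5; μ^(3)=-2; μ^(4)=-43/4; μ^(5)=-44

((1, 0, 0, 0, 2, 0, 0); (0, 0, 0, 0, 1, 1, 1); (1, 1, 1, 0, 0, 0, 0); (1, 1, 1, 1, 0, 0, 0); (0, 0, 1, 0, 0, 0, 0))


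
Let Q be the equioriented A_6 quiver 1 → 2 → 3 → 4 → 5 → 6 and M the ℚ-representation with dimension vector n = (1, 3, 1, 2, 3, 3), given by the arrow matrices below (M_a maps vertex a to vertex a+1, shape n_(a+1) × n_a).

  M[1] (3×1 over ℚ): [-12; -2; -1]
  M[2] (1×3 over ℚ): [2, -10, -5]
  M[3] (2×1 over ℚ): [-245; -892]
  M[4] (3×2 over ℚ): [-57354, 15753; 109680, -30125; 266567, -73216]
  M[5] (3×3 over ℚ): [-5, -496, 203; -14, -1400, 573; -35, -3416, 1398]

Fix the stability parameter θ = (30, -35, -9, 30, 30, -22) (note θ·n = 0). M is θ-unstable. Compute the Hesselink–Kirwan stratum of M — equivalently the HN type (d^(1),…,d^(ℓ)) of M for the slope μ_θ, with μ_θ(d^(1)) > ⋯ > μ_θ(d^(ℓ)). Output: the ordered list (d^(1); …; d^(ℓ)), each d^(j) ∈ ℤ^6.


Via rank(M_{q-1}∘⋯∘M_p): M ≅ I[1,6], I[2,2]^2, I[4,6], I[5,5], I[6,6].
μ_θ-semistable layers: μ^(1)=30; μ^(2)=38/3; μ^(3)=-14/3; μ^(4)=-22; μ^(5)=-35

((0, 0, 0, 0, 1, 0); (0, 0, 0, 2, 2, 2); (1, 1, 1, 0, 0, 0); (0, 0, 0, 0, 0, 1); (0, 2, 0, 0, 0, 0))


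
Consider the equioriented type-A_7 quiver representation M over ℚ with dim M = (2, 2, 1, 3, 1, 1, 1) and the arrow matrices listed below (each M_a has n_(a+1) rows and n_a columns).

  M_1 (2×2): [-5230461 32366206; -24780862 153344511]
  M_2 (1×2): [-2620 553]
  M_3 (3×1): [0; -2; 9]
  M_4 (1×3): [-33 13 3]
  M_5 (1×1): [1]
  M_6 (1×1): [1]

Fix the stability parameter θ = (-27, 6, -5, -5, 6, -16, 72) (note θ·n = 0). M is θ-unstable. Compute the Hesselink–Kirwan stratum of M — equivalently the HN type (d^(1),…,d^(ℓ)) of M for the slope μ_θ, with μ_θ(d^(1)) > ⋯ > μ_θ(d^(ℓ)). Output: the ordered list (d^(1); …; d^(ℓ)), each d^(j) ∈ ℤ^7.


Via rank(M_{q-1}∘⋯∘M_p): M ≅ I[1,2], I[1,7], I[4,4]^2.
μ_θ-semistable layers: μ^(1)=72; μ^(2)=6; μ^(3)=-14/5; μ^(4)=-5; μ^(5)=-27

((0, 0, 0, 0, 0, 0, 1); (0, 1, 0, 0, 0, 0, 0); (0, 1, 1, 1, 1, 1, 0); (0, 0, 0, 2, 0, 0, 0); (2, 0, 0, 0, 0, 0, 0))


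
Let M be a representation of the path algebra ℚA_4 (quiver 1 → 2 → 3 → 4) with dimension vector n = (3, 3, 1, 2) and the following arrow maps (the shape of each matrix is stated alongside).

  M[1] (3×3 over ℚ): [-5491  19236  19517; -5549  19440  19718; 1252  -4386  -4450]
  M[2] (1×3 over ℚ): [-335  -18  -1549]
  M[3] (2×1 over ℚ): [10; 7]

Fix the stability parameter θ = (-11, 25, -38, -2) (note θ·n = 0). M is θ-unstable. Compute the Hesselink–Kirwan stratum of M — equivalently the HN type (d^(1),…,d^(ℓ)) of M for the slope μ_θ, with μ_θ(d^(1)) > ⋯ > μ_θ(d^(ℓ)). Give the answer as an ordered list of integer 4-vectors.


Interval decomposition of M: I[1,2]^2, I[1,4], I[4,4].
HN type (ℓ=4): μ^(1)=25; μ^(2)=-2; μ^(3)=-13/2; μ^(4)=-11

((0, 2, 0, 0); (0, 0, 0, 2); (0, 1, 1, 0); (3, 0, 0, 0))


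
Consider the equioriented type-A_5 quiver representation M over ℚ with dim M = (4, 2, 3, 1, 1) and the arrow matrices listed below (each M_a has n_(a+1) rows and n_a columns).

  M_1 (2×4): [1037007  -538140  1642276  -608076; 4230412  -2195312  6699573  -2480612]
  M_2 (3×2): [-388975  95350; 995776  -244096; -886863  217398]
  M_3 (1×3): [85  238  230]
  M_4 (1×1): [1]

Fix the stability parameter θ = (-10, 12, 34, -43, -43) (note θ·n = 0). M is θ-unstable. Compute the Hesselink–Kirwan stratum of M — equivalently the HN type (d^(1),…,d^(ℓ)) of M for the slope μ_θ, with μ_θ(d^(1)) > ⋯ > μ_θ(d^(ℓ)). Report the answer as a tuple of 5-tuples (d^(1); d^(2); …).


Via rank(M_{q-1}∘⋯∘M_p): M ≅ I[1,1]^2, I[1,2], I[1,5], I[3,3]^2.
μ_θ-semistable layers: μ^(1)=34; μ^(2)=12; μ^(3)=-10

((0, 0, 2, 0, 0); (0, 1, 0, 0, 0); (4, 1, 1, 1, 1))


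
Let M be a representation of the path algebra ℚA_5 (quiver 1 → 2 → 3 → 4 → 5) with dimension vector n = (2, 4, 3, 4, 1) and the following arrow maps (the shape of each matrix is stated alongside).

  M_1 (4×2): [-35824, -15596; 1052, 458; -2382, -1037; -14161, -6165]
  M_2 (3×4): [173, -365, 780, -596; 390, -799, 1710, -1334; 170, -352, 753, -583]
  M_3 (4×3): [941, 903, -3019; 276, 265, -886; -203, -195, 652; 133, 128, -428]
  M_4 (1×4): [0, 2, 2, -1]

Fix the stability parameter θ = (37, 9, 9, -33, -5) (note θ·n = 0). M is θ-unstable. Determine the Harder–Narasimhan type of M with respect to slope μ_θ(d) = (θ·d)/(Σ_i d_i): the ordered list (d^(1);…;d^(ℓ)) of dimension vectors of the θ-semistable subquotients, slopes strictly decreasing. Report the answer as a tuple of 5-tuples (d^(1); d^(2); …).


Via rank(M_{q-1}∘⋯∘M_p): M ≅ I[1,4], I[1,5], I[2,2], I[2,4], I[4,4].
μ_θ-semistable layers: μ^(1)=9; μ^(2)=11/2; μ^(3)=17/5; μ^(4)=-5; μ^(5)=-33

((0, 1, 0, 0, 0); (1, 1, 1, 1, 0); (1, 1, 1, 1, 1); (0, 1, 1, 1, 0); (0, 0, 0, 1, 0))


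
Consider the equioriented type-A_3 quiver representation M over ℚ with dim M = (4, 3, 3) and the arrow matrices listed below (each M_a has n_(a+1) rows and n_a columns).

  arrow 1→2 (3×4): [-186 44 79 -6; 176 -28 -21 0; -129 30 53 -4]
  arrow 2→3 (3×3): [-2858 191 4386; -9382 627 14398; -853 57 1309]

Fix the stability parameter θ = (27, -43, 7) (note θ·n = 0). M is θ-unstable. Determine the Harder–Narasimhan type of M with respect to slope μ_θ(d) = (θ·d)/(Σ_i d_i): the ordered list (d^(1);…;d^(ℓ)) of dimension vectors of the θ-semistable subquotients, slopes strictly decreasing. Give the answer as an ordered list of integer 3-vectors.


Barcode: M ≅ I[1,1], I[1,2], I[1,3]^2, I[3,3]. HN layers by μ_θ (3 steps, strictly decreasing):
  μ^(1)=27; μ^(2)=7; μ^(3)=-8

((1, 0, 0); (0, 0, 3); (3, 3, 0))


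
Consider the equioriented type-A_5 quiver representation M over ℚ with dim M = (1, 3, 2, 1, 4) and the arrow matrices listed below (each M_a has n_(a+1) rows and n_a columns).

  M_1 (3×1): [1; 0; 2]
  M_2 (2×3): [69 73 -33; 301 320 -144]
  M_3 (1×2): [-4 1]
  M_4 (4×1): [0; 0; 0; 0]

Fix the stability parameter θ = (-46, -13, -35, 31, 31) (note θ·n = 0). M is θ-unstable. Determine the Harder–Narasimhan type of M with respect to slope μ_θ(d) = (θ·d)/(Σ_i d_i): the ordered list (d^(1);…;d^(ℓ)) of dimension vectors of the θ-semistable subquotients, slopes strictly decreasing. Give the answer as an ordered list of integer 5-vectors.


Via rank(M_{q-1}∘⋯∘M_p): M ≅ I[1,4], I[2,2], I[2,3], I[5,5]^4.
μ_θ-semistable layers: μ^(1)=31; μ^(2)=-13; μ^(3)=-24; μ^(4)=-46

((0, 0, 0, 1, 4); (0, 1, 0, 0, 0); (0, 2, 2, 0, 0); (1, 0, 0, 0, 0))


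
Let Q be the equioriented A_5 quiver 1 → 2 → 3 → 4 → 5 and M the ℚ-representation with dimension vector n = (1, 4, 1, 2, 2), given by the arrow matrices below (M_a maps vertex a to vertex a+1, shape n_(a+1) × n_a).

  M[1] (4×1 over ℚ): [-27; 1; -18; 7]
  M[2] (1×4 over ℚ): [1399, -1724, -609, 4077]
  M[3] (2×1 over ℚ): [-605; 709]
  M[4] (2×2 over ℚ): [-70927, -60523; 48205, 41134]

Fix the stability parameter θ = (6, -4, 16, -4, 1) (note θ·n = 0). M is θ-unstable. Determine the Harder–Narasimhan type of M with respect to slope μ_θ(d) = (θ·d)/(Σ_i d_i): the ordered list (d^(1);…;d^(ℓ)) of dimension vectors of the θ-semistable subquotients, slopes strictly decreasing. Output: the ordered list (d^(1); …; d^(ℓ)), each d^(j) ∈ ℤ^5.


Via rank(M_{q-1}∘⋯∘M_p): M ≅ I[1,5], I[2,2]^3, I[4,5].
μ_θ-semistable layers: μ^(1)=13/3; μ^(2)=1; μ^(3)=-4

((0, 0, 1, 1, 1); (1, 1, 0, 0, 1); (0, 3, 0, 1, 0))


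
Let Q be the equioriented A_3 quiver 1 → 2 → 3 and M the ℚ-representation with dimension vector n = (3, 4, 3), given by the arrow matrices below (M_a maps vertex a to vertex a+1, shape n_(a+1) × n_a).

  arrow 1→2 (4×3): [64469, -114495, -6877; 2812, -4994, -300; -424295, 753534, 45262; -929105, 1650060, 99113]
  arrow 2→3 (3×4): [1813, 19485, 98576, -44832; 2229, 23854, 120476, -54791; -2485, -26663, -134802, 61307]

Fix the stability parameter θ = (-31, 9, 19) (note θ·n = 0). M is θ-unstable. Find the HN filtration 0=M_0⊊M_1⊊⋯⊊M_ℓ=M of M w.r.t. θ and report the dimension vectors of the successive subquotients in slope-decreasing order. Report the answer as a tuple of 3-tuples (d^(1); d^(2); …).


Via rank(M_{q-1}∘⋯∘M_p): M ≅ I[1,3]^3, I[2,2].
μ_θ-semistable layers: μ^(1)=19; μ^(2)=9; μ^(3)=-31

((0, 0, 3); (0, 4, 0); (3, 0, 0))


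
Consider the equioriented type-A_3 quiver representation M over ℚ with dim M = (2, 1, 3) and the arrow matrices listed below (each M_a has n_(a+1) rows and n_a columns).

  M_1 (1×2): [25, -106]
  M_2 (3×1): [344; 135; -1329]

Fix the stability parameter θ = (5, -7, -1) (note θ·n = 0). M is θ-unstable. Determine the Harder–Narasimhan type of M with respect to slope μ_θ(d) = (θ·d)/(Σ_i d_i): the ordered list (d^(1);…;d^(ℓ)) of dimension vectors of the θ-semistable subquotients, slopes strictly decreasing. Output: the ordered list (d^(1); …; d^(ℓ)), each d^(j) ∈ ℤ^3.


Barcode: M ≅ I[1,1], I[1,3], I[3,3]^2. HN layers by μ_θ (2 steps, strictly decreasing):
  μ^(1)=5; μ^(2)=-1

((1, 0, 0); (1, 1, 3))


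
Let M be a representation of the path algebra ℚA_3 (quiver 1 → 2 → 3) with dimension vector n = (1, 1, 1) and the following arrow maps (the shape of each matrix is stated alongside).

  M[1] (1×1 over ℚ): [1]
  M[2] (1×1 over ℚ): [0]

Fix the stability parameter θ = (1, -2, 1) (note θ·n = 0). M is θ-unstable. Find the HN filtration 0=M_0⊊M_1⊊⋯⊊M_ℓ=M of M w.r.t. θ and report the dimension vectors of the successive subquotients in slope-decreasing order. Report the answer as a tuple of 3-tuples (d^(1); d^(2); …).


Barcode: M ≅ I[1,2], I[3,3]. HN layers by μ_θ (2 steps, strictly decreasing):
  μ^(1)=1; μ^(2)=-1/2

((0, 0, 1); (1, 1, 0))


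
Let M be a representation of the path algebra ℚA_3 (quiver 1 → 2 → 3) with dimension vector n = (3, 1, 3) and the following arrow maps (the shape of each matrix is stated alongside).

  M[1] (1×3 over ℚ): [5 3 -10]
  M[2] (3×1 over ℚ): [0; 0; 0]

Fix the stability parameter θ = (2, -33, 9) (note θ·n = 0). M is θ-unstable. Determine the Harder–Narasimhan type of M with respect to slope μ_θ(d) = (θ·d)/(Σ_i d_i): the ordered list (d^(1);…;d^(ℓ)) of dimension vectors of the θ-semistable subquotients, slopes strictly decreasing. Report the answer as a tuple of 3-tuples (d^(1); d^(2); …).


Barcode: M ≅ I[1,1]^2, I[1,2], I[3,3]^3. HN layers by μ_θ (3 steps, strictly decreasing):
  μ^(1)=9; μ^(2)=2; μ^(3)=-31/2

((0, 0, 3); (2, 0, 0); (1, 1, 0))


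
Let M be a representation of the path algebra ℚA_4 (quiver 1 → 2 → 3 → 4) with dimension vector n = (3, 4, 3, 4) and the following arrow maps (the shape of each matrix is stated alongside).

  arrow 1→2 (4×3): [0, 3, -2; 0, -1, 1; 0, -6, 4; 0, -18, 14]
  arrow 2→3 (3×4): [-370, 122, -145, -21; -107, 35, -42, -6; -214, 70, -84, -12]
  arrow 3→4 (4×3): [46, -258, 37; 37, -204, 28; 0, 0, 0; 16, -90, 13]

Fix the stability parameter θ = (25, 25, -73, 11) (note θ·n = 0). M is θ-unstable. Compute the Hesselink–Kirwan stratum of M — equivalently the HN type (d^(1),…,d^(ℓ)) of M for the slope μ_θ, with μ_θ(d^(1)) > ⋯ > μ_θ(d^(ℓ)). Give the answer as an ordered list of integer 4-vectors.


Via rank(M_{q-1}∘⋯∘M_p): M ≅ I[1,1], I[1,2], I[1,3], I[2,2], I[2,4], I[3,4], I[4,4]^2.
μ_θ-semistable layers: μ^(1)=25; μ^(2)=11; μ^(3)=-23/3; μ^(4)=-24; μ^(5)=-73

((2, 2, 0, 0); (0, 0, 0, 4); (1, 1, 1, 0); (0, 1, 1, 0); (0, 0, 1, 0))


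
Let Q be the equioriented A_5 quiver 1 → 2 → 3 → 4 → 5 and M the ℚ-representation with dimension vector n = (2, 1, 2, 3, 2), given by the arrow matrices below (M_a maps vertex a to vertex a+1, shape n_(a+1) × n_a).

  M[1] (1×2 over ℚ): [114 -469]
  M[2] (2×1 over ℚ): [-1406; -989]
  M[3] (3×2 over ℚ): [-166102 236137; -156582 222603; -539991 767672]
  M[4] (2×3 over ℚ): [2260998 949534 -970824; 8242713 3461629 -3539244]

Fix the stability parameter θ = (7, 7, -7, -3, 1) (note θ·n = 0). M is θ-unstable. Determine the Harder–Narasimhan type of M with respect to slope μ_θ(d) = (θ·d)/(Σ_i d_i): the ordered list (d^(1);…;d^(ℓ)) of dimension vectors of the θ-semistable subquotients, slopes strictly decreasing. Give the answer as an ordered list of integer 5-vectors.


Via rank(M_{q-1}∘⋯∘M_p): M ≅ I[1,1], I[1,4], I[3,4], I[4,5], I[5,5].
μ_θ-semistable layers: μ^(1)=7; μ^(2)=1; μ^(3)=-3; μ^(4)=-7

((1, 0, 0, 0, 0); (1, 1, 1, 1, 2); (0, 0, 0, 2, 0); (0, 0, 1, 0, 0))


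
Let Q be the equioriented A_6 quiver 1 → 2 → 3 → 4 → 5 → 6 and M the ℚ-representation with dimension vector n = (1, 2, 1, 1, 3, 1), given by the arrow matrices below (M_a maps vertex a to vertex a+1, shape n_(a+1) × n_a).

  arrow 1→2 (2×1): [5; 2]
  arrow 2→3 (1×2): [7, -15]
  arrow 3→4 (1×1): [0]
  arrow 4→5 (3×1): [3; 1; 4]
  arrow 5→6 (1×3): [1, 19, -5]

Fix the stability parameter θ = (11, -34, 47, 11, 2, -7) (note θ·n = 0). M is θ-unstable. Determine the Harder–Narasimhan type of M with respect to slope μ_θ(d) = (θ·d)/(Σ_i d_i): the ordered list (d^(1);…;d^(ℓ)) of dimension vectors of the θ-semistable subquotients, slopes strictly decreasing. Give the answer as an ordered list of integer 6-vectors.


Barcode: M ≅ I[1,3], I[2,2], I[4,6], I[5,5]^2. HN layers by μ_θ (4 steps, strictly decreasing):
  μ^(1)=47; μ^(2)=2; μ^(3)=-23/2; μ^(4)=-34

((0, 0, 1, 0, 0, 0); (0, 0, 0, 1, 3, 1); (1, 1, 0, 0, 0, 0); (0, 1, 0, 0, 0, 0))


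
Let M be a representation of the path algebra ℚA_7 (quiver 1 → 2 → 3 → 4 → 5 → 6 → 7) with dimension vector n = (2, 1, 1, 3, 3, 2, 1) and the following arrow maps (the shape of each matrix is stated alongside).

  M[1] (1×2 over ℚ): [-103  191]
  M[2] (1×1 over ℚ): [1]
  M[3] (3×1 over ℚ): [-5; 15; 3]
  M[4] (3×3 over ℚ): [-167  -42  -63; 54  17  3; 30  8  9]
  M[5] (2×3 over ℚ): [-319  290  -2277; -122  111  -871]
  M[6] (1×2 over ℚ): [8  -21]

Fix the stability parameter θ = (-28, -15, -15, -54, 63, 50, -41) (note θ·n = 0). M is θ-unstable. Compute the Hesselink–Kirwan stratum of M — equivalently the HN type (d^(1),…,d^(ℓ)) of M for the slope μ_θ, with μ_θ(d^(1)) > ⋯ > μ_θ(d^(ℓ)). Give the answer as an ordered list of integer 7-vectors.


Interval decomposition of M: I[1,1], I[1,7], I[4,5], I[4,6].
HN type (ℓ=5): μ^(1)=63; μ^(2)=113/2; μ^(3)=24; μ^(4)=-28; μ^(5)=-54

((0, 0, 0, 0, 1, 0, 0); (0, 0, 0, 0, 1, 1, 0); (0, 0, 0, 0, 1, 1, 1); (2, 1, 1, 1, 0, 0, 0); (0, 0, 0, 2, 0, 0, 0))


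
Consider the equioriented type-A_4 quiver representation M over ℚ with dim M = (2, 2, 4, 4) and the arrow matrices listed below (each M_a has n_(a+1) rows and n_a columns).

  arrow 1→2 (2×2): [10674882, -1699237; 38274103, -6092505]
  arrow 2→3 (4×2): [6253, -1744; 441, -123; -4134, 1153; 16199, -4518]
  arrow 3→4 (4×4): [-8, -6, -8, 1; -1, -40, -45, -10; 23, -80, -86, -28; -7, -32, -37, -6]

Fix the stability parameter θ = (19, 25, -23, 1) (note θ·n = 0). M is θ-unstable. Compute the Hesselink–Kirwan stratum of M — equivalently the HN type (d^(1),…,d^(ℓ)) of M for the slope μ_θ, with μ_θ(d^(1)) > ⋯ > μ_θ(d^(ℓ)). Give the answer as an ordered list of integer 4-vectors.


Via rank(M_{q-1}∘⋯∘M_p): M ≅ I[1,4]^2, I[3,3], I[3,4], I[4,4].
μ_θ-semistable layers: μ^(1)=11/2; μ^(2)=1; μ^(3)=-23

((2, 2, 2, 2); (0, 0, 0, 2); (0, 0, 2, 0))


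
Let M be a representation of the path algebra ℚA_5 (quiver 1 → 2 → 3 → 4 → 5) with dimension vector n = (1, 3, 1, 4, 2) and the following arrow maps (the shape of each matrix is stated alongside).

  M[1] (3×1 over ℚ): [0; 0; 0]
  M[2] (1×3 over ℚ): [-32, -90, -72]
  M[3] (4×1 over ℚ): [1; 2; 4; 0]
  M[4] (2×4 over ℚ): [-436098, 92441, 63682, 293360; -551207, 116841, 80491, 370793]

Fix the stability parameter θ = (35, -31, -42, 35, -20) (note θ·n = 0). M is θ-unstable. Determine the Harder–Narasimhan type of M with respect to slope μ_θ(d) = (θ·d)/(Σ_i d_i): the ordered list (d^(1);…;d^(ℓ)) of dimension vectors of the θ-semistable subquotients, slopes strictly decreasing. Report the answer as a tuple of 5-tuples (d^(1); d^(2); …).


Barcode: M ≅ I[1,1], I[2,2]^2, I[2,5], I[4,4]^2, I[4,5]. HN layers by μ_θ (4 steps, strictly decreasing):
  μ^(1)=35; μ^(2)=15/2; μ^(3)=-31; μ^(4)=-73/2

((1, 0, 0, 2, 0); (0, 0, 0, 2, 2); (0, 2, 0, 0, 0); (0, 1, 1, 0, 0))


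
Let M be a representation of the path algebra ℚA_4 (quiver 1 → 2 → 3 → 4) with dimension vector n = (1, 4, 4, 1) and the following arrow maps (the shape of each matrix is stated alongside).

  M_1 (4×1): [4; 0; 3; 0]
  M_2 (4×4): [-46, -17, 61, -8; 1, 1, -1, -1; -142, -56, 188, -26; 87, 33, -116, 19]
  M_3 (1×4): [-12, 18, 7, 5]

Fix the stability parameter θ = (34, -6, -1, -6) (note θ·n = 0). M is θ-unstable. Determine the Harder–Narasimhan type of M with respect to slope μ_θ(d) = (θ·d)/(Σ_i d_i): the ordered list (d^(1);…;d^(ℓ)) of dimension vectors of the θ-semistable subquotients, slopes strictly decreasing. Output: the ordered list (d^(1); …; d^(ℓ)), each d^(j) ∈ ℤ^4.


Via rank(M_{q-1}∘⋯∘M_p): M ≅ I[1,4], I[2,3]^3.
μ_θ-semistable layers: μ^(1)=21/4; μ^(2)=-1; μ^(3)=-6

((1, 1, 1, 1); (0, 0, 3, 0); (0, 3, 0, 0))


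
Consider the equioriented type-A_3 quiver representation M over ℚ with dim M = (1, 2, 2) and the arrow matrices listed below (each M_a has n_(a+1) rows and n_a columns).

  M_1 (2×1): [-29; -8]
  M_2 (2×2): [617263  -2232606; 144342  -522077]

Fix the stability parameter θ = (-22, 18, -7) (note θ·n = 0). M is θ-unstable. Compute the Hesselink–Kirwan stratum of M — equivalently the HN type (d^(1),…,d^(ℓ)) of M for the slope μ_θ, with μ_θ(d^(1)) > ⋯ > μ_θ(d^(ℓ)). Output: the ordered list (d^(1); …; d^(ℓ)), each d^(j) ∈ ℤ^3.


Barcode: M ≅ I[1,3], I[2,3]. HN layers by μ_θ (2 steps, strictly decreasing):
  μ^(1)=11/2; μ^(2)=-22

((0, 2, 2); (1, 0, 0))


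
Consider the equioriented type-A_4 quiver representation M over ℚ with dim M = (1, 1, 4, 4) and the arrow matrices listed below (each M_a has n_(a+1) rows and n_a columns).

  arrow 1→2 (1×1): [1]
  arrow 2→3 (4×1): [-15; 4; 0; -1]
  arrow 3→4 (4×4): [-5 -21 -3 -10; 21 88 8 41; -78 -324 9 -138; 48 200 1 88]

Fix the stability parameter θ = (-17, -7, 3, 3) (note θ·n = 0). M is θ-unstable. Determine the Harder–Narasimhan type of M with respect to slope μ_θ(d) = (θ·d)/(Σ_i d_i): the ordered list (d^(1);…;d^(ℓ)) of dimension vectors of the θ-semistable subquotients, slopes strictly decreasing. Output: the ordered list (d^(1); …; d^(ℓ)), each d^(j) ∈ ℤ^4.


Interval decomposition of M: I[1,4], I[3,3], I[3,4]^2, I[4,4].
HN type (ℓ=3): μ^(1)=3; μ^(2)=-7; μ^(3)=-17

((0, 0, 4, 4); (0, 1, 0, 0); (1, 0, 0, 0))


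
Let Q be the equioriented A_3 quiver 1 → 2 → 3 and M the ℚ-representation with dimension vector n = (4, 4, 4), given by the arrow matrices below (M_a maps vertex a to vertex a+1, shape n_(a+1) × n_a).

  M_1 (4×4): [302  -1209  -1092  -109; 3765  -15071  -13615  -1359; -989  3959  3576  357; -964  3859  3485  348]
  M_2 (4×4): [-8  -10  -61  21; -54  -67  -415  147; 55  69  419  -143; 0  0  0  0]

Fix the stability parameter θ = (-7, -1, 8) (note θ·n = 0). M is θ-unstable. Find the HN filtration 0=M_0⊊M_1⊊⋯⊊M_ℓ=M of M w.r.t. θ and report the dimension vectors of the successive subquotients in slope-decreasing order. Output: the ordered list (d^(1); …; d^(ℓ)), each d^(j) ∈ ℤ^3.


Barcode: M ≅ I[1,2], I[1,3]^3, I[3,3]. HN layers by μ_θ (3 steps, strictly decreasing):
  μ^(1)=8; μ^(2)=-1; μ^(3)=-7

((0, 0, 4); (0, 4, 0); (4, 0, 0))


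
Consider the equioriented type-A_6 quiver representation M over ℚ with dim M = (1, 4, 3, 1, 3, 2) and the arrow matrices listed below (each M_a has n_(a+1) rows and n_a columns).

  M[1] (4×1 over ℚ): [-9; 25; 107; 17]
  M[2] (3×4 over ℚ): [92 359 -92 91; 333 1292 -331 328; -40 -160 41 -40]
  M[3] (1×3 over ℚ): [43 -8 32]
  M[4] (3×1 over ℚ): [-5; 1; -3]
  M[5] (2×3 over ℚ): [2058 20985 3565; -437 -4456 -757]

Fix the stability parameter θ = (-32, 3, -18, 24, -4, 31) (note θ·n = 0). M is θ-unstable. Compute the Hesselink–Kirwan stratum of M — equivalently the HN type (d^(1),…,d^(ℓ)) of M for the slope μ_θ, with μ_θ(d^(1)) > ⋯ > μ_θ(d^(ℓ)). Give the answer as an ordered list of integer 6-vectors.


Interval decomposition of M: I[1,5], I[2,2], I[2,3]^2, I[5,6]^2.
HN type (ℓ=6): μ^(1)=31; μ^(2)=10; μ^(3)=3; μ^(4)=-4; μ^(5)=-15/2; μ^(6)=-32

((0, 0, 0, 0, 0, 2); (0, 0, 0, 1, 1, 0); (0, 1, 0, 0, 0, 0); (0, 0, 0, 0, 2, 0); (0, 3, 3, 0, 0, 0); (1, 0, 0, 0, 0, 0))


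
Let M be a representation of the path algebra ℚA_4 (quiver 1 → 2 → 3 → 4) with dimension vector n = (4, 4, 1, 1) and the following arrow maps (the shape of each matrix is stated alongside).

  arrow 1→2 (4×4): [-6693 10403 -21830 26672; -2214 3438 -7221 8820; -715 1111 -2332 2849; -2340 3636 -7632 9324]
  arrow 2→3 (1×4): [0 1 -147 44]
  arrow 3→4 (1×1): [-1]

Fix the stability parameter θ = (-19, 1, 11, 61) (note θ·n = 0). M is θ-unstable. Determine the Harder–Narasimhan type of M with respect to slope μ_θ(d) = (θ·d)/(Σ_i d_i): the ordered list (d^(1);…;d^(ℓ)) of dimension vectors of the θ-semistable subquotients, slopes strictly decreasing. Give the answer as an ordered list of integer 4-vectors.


Via rank(M_{q-1}∘⋯∘M_p): M ≅ I[1,1], I[1,2]^2, I[1,4], I[2,2].
μ_θ-semistable layers: μ^(1)=61; μ^(2)=11; μ^(3)=1; μ^(4)=-19

((0, 0, 0, 1); (0, 0, 1, 0); (0, 4, 0, 0); (4, 0, 0, 0))


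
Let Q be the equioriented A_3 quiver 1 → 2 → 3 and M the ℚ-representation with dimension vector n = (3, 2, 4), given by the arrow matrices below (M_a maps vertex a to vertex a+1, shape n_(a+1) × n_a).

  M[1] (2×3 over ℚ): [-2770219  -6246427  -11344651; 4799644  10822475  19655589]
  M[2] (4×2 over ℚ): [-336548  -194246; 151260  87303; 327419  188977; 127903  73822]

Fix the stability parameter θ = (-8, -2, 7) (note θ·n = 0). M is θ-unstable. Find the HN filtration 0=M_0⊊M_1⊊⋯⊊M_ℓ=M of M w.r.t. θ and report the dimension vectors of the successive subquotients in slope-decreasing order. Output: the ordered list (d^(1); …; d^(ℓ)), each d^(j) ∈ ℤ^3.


Interval decomposition of M: I[1,1], I[1,3]^2, I[3,3]^2.
HN type (ℓ=3): μ^(1)=7; μ^(2)=-2; μ^(3)=-8

((0, 0, 4); (0, 2, 0); (3, 0, 0))


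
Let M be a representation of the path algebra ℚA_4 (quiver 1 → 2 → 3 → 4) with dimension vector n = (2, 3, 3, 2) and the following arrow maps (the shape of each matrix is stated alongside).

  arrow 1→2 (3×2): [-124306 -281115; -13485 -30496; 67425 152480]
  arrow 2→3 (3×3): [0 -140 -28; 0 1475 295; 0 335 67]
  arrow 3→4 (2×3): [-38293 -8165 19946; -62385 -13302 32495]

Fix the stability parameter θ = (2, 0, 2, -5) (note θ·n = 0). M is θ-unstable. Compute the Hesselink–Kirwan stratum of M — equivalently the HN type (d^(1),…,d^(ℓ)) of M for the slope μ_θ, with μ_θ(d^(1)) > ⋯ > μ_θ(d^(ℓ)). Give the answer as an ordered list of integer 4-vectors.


Via rank(M_{q-1}∘⋯∘M_p): M ≅ I[1,2]^2, I[2,4], I[3,3], I[3,4].
μ_θ-semistable layers: μ^(1)=2; μ^(2)=1; μ^(3)=-1; μ^(4)=-3/2

((0, 0, 1, 0); (2, 2, 0, 0); (0, 1, 1, 1); (0, 0, 1, 1))


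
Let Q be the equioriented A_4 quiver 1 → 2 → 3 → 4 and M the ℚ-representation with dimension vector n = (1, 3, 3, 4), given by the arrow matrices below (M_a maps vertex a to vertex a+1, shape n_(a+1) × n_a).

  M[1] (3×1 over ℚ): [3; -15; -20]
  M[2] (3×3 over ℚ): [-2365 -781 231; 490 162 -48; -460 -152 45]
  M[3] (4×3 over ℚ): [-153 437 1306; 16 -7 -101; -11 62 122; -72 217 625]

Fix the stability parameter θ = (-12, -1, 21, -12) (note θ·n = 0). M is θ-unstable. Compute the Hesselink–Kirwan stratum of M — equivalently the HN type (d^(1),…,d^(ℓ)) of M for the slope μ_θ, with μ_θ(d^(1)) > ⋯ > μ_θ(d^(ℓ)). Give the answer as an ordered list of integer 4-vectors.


Barcode: M ≅ I[1,2], I[2,4]^2, I[3,4], I[4,4]. HN layers by μ_θ (3 steps, strictly decreasing):
  μ^(1)=9/2; μ^(2)=-1; μ^(3)=-12

((0, 0, 3, 3); (0, 3, 0, 0); (1, 0, 0, 1))


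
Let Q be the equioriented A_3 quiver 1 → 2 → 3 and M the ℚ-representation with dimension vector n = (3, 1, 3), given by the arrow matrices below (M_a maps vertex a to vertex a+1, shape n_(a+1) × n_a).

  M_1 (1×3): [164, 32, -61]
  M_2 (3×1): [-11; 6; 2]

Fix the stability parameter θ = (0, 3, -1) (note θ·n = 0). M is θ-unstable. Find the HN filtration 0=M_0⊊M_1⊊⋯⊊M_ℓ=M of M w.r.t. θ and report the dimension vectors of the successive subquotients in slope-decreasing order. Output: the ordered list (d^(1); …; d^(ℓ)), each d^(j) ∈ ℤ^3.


Barcode: M ≅ I[1,1]^2, I[1,3], I[3,3]^2. HN layers by μ_θ (3 steps, strictly decreasing):
  μ^(1)=1; μ^(2)=0; μ^(3)=-1

((0, 1, 1); (3, 0, 0); (0, 0, 2))


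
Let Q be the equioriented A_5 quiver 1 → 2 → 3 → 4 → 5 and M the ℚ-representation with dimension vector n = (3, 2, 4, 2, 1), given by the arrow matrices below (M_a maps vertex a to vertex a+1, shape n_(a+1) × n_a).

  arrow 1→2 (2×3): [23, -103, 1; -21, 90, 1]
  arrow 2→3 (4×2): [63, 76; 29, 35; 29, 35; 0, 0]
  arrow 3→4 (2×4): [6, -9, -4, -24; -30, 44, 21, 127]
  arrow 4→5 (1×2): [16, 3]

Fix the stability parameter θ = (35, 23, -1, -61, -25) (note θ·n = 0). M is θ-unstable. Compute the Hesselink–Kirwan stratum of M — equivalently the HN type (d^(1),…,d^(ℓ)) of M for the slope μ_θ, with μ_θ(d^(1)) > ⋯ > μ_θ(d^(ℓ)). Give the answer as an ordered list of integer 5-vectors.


Barcode: M ≅ I[1,1], I[1,3], I[1,5], I[3,3], I[3,4]. HN layers by μ_θ (5 steps, strictly decreasing):
  μ^(1)=35; μ^(2)=19; μ^(3)=-1; μ^(4)=-29/5; μ^(5)=-31

((1, 0, 0, 0, 0); (1, 1, 1, 0, 0); (0, 0, 1, 0, 0); (1, 1, 1, 1, 1); (0, 0, 1, 1, 0))


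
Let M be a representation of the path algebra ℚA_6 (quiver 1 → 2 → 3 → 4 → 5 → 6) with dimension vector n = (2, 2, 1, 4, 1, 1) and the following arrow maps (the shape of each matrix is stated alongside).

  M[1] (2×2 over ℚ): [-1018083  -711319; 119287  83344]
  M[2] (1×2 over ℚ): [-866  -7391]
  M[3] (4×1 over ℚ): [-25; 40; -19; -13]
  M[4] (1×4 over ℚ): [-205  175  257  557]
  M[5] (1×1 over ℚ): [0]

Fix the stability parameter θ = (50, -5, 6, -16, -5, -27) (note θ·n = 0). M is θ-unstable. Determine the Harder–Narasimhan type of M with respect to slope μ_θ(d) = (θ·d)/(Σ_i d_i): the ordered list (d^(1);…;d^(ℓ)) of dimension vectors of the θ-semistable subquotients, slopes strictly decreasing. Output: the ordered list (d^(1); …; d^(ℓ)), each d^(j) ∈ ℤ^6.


Via rank(M_{q-1}∘⋯∘M_p): M ≅ I[1,2], I[1,5], I[4,4]^3, I[6,6].
μ_θ-semistable layers: μ^(1)=45/2; μ^(2)=6; μ^(3)=-16; μ^(4)=-27

((1, 1, 0, 0, 0, 0); (1, 1, 1, 1, 1, 0); (0, 0, 0, 3, 0, 0); (0, 0, 0, 0, 0, 1))


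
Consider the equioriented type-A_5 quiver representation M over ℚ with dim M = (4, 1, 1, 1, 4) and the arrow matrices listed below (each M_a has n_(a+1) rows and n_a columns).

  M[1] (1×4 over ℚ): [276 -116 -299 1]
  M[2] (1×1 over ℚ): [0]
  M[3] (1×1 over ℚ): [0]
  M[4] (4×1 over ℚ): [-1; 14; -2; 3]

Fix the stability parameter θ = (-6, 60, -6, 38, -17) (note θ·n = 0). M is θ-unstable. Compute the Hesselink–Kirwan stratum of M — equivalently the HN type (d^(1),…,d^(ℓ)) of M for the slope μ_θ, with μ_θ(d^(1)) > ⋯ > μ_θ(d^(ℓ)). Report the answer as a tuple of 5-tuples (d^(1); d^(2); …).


Interval decomposition of M: I[1,1]^3, I[1,2], I[3,3], I[4,5], I[5,5]^3.
HN type (ℓ=4): μ^(1)=60; μ^(2)=21/2; μ^(3)=-6; μ^(4)=-17

((0, 1, 0, 0, 0); (0, 0, 0, 1, 1); (4, 0, 1, 0, 0); (0, 0, 0, 0, 3))
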